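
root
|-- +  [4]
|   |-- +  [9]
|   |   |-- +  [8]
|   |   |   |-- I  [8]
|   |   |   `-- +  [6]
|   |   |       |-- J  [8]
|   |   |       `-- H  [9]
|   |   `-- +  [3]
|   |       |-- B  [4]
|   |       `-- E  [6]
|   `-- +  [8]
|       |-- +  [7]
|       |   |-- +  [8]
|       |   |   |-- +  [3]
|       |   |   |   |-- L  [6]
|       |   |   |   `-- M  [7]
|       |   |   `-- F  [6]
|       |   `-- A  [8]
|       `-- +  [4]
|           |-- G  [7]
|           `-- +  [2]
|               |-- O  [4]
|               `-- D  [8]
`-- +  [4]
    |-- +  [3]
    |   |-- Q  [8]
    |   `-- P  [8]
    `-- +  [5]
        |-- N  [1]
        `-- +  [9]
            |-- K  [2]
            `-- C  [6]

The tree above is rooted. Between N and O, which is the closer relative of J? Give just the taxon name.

The MRCA of J and O subtends (((I,(J,H)),(B,E)),((((L,M),F),A),(G,(O,D)))) (12 taxa).
The MRCA of J and N is the root, subtending the entire tree (17 taxa).
The first is nested inside the second, so J shares a more recent common ancestor with O.

O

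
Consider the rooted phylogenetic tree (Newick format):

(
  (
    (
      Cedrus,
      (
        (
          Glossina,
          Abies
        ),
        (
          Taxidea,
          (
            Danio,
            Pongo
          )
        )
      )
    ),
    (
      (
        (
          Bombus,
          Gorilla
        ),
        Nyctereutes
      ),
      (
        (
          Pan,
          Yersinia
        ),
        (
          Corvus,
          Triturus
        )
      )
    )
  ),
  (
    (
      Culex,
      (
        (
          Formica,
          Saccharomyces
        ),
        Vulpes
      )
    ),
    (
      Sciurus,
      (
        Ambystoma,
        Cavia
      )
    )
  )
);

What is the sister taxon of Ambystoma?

Cavia

Ambystoma attaches to the tree at the node subtending (Ambystoma,Cavia).
The other lineage descending from that same node — the sister group — is the single tip Cavia.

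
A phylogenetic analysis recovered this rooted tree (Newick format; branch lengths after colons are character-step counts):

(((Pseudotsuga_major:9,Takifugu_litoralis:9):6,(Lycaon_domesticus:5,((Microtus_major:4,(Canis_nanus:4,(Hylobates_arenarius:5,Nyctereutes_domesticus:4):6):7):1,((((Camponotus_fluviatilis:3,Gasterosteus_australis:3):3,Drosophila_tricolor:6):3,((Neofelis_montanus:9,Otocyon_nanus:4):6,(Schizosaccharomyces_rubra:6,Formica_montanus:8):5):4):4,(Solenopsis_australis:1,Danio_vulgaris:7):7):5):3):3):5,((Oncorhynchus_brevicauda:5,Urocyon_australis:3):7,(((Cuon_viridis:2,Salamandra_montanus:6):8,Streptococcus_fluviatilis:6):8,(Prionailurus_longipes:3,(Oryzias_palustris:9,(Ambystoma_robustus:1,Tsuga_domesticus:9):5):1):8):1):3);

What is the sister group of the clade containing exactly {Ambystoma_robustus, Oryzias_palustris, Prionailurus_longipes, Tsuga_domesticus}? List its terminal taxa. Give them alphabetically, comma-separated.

Cuon_viridis, Salamandra_montanus, Streptococcus_fluviatilis

The clade containing exactly {Ambystoma_robustus, Oryzias_palustris, Prionailurus_longipes, Tsuga_domesticus} attaches to the tree at the node subtending (((Cuon_viridis,Salamandra_montanus),Streptococcus_fluviatilis),(Prionailurus_longipes,(Oryzias_palustris,(Ambystoma_robustus,Tsuga_domesticus)))).
The other lineage descending from that same node — the sister group — is ((Cuon_viridis,Salamandra_montanus),Streptococcus_fluviatilis); its 3 tips in alphabetical order are the answer.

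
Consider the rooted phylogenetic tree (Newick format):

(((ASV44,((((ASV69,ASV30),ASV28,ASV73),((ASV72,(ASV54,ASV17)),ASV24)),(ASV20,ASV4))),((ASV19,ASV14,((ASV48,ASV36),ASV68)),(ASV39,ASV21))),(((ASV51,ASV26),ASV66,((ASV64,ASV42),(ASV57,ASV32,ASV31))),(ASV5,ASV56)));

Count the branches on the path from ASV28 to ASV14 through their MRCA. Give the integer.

8

The MRCA of ASV28 and ASV14 is the node subtending ((ASV44,((((ASV69,ASV30),ASV28,ASV73),((ASV72,(ASV54,ASV17)),ASV24)),(ASV20,ASV4))),((ASV19,ASV14,((ASV48,ASV36),ASV68)),(ASV39,ASV21))).
From ASV28 up to that node: 5 branches. From ASV14 up to the same node: 3 branches. Total: 5 + 3 = 8.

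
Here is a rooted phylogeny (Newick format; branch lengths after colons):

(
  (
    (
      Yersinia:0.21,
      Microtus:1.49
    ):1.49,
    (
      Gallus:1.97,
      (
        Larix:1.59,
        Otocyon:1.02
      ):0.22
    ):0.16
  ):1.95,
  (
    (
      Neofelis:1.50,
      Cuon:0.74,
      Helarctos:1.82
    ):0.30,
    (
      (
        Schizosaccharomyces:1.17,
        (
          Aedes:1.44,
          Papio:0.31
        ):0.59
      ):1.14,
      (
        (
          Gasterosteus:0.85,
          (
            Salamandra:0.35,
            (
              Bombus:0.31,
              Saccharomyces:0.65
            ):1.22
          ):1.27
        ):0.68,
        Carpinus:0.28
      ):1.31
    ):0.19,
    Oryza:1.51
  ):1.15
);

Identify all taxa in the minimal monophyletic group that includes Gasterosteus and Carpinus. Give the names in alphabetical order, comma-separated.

Tracing Gasterosteus: it sits inside (Gasterosteus,(Salamandra,(Bombus,Saccharomyces))).
Tracing Carpinus: it sits inside ((Gasterosteus,(Salamandra,(Bombus,Saccharomyces))),Carpinus).
The smallest clade enclosing both is ((Gasterosteus,(Salamandra,(Bombus,Saccharomyces))),Carpinus); the answer is its 5 terminal taxa in alphabetical order.

Bombus, Carpinus, Gasterosteus, Saccharomyces, Salamandra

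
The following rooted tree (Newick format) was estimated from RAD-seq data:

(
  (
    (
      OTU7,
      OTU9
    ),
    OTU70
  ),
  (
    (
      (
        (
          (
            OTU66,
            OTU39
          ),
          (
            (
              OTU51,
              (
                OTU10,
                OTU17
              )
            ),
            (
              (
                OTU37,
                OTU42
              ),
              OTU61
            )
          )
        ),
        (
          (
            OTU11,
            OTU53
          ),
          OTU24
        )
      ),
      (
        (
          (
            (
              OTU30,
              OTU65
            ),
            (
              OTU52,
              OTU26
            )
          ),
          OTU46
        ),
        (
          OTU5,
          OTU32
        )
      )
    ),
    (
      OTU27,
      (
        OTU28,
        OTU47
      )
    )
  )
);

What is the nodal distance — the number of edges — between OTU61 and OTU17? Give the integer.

The MRCA of OTU61 and OTU17 is the node subtending ((OTU51,(OTU10,OTU17)),((OTU37,OTU42),OTU61)).
From OTU61 up to that node: 2 branches. From OTU17 up to the same node: 3 branches. Total: 2 + 3 = 5.

5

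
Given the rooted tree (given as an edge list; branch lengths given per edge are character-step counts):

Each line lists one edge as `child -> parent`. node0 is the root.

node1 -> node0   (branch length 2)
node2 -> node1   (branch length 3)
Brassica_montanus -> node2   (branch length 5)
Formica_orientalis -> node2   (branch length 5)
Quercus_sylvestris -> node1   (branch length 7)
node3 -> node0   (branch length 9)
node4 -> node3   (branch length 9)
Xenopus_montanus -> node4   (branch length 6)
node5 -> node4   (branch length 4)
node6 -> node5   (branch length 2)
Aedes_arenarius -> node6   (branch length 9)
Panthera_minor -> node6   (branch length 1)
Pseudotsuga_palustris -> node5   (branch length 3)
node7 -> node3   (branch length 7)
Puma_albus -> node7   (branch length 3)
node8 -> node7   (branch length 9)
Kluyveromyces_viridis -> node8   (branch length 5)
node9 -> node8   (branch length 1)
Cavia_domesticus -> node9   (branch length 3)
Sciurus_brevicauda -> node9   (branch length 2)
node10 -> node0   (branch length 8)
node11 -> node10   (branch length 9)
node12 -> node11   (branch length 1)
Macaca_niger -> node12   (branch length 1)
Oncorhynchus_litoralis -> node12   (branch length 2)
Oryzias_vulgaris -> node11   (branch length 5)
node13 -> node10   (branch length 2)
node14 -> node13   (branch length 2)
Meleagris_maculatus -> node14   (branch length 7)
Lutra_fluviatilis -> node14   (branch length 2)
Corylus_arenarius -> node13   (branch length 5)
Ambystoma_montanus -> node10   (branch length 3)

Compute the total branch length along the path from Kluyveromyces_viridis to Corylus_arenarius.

The path runs Kluyveromyces_viridis → … → MRCA → … → Corylus_arenarius; the MRCA is the root of the tree.
Branch lengths along that path: 5 + 9 + 7 + 9 + 8 + 2 + 5 = 45.

45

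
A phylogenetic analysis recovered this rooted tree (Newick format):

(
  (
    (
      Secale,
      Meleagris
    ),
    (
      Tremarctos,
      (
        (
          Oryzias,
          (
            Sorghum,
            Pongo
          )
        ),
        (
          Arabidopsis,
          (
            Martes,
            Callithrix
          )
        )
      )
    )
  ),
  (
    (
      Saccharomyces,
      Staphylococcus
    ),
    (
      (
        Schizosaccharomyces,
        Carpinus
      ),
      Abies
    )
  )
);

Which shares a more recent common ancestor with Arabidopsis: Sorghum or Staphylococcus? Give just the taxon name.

The MRCA of Arabidopsis and Sorghum subtends ((Oryzias,(Sorghum,Pongo)),(Arabidopsis,(Martes,Callithrix))) (6 taxa).
The MRCA of Arabidopsis and Staphylococcus is the root, subtending the entire tree (14 taxa).
The first is nested inside the second, so Arabidopsis shares a more recent common ancestor with Sorghum.

Sorghum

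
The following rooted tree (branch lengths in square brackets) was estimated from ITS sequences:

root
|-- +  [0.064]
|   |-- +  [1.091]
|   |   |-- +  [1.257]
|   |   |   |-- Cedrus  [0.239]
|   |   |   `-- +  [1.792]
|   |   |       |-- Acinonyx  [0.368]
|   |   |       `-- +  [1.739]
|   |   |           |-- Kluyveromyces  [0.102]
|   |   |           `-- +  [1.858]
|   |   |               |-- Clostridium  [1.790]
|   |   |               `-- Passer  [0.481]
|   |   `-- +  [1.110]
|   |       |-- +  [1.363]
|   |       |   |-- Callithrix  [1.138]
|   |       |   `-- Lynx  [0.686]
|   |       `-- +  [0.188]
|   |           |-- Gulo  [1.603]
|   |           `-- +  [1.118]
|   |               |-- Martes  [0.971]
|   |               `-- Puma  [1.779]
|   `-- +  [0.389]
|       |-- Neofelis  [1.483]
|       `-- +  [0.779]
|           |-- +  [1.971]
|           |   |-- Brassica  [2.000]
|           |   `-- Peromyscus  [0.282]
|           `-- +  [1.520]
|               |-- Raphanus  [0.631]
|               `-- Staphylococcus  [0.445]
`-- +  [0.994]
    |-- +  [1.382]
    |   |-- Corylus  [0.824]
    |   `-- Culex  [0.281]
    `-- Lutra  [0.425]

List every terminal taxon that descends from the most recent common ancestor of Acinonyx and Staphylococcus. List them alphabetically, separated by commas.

Tracing Acinonyx: it sits inside (Acinonyx,(Kluyveromyces,(Clostridium,Passer))).
Tracing Staphylococcus: it sits inside (Raphanus,Staphylococcus).
The smallest clade enclosing both is (((Cedrus,(Acinonyx,(Kluyveromyces,(Clostridium,Passer)))),((Callithrix,Lynx),(Gulo,(Martes,Puma)))),(Neofelis,((Brassica,Peromyscus),(Raphanus,Staphylococcus)))); the answer is its 15 terminal taxa in alphabetical order.

Acinonyx, Brassica, Callithrix, Cedrus, Clostridium, Gulo, Kluyveromyces, Lynx, Martes, Neofelis, Passer, Peromyscus, Puma, Raphanus, Staphylococcus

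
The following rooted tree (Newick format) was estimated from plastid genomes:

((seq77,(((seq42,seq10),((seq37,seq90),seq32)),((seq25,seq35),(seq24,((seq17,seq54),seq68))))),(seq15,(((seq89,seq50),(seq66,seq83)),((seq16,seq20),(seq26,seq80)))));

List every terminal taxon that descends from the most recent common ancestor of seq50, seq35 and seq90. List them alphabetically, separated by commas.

seq10, seq15, seq16, seq17, seq20, seq24, seq25, seq26, seq32, seq35, seq37, seq42, seq50, seq54, seq66, seq68, seq77, seq80, seq83, seq89, seq90

Tracing seq50: it sits inside (seq89,seq50).
Tracing seq35: it sits inside (seq25,seq35).
Tracing seq90: it sits inside (seq37,seq90).
The smallest clade enclosing all 3 is the whole tree (their MRCA is the root), so the answer is all 21 tips in alphabetical order.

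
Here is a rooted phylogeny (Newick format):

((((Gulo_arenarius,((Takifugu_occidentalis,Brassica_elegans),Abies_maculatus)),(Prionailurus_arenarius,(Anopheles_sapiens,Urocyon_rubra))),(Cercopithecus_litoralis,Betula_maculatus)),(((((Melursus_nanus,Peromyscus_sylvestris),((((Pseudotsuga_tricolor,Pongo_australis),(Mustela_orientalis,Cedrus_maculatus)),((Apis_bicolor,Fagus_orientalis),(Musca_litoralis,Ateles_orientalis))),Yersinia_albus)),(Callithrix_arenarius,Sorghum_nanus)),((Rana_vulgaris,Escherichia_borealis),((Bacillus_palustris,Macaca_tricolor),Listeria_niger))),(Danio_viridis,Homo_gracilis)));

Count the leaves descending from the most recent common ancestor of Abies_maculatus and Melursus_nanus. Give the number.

The MRCA of Abies_maculatus and Melursus_nanus is the root, so the clade is the entire tree.
That clade contains 29 terminal taxa: Abies_maculatus, Anopheles_sapiens, Apis_bicolor, Ateles_orientalis, Bacillus_palustris, Betula_maculatus, Brassica_elegans, Callithrix_arenarius, Cedrus_maculatus, Cercopithecus_litoralis, Danio_viridis, Escherichia_borealis, Fagus_orientalis, Gulo_arenarius, Homo_gracilis, Listeria_niger, Macaca_tricolor, Melursus_nanus, Musca_litoralis, Mustela_orientalis, Peromyscus_sylvestris, Pongo_australis, Prionailurus_arenarius, Pseudotsuga_tricolor, Rana_vulgaris, Sorghum_nanus, Takifugu_occidentalis, Urocyon_rubra, Yersinia_albus.

29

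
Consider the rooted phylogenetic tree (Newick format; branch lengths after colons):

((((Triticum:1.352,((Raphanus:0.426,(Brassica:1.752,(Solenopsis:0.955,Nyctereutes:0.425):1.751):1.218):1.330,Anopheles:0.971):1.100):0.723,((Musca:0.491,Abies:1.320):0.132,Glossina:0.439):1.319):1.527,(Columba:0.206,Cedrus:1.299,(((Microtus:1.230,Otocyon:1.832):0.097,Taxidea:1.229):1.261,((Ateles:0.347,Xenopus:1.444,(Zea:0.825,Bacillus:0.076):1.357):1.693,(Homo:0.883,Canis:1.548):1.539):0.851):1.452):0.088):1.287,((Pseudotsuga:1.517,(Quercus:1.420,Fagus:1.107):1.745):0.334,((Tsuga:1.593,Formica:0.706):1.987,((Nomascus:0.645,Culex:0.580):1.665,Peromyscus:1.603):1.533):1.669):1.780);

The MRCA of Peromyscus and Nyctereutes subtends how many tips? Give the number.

28

The MRCA of Peromyscus and Nyctereutes is the root, so the clade is the entire tree.
That clade contains 28 terminal taxa: Abies, Anopheles, Ateles, Bacillus, Brassica, Canis, Cedrus, Columba, Culex, Fagus, Formica, Glossina, Homo, Microtus, Musca, Nomascus, Nyctereutes, Otocyon, Peromyscus, Pseudotsuga, Quercus, Raphanus, Solenopsis, Taxidea, Triticum, Tsuga, Xenopus, Zea.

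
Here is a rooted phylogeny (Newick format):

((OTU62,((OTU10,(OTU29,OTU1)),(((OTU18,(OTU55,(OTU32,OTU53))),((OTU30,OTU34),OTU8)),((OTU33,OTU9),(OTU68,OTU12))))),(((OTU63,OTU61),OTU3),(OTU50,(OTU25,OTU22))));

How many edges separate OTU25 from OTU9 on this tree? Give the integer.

10

The MRCA of OTU25 and OTU9 is the root of the tree.
From OTU25 up to that node: 4 branches. From OTU9 up to the same node: 6 branches. Total: 4 + 6 = 10.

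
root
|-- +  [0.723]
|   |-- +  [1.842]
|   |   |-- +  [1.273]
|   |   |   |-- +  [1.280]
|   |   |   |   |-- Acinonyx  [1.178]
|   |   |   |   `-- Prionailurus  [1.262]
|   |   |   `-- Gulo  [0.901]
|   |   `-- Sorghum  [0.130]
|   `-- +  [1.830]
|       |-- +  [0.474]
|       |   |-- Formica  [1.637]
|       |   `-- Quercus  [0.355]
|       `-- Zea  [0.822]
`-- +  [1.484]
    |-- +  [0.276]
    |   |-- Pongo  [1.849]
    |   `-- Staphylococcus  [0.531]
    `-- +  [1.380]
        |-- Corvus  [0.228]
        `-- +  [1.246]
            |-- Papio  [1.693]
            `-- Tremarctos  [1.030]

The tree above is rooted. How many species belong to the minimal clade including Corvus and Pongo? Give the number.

The MRCA of Corvus and Pongo is the node subtending ((Pongo,Staphylococcus),(Corvus,(Papio,Tremarctos))).
That clade contains 5 terminal taxa: Corvus, Papio, Pongo, Staphylococcus, Tremarctos.

5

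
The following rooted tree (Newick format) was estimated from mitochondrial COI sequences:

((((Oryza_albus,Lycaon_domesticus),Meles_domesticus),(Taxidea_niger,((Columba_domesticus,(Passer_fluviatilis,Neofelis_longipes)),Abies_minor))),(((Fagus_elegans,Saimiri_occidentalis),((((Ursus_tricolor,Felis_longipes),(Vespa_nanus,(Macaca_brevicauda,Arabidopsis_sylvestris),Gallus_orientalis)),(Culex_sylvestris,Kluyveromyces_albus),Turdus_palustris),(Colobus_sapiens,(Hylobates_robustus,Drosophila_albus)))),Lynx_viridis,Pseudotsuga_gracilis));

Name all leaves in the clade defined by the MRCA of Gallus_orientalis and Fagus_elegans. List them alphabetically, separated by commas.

Arabidopsis_sylvestris, Colobus_sapiens, Culex_sylvestris, Drosophila_albus, Fagus_elegans, Felis_longipes, Gallus_orientalis, Hylobates_robustus, Kluyveromyces_albus, Macaca_brevicauda, Saimiri_occidentalis, Turdus_palustris, Ursus_tricolor, Vespa_nanus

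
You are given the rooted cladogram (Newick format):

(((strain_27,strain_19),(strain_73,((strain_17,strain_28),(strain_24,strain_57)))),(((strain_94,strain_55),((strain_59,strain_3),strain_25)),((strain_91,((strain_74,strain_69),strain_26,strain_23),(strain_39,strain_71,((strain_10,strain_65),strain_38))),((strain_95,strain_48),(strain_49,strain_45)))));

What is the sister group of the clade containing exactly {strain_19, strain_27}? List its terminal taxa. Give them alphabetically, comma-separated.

strain_17, strain_24, strain_28, strain_57, strain_73

The clade containing exactly {strain_19, strain_27} attaches to the tree at the node subtending ((strain_27,strain_19),(strain_73,((strain_17,strain_28),(strain_24,strain_57)))).
The other lineage descending from that same node — the sister group — is (strain_73,((strain_17,strain_28),(strain_24,strain_57))); its 5 tips in alphabetical order are the answer.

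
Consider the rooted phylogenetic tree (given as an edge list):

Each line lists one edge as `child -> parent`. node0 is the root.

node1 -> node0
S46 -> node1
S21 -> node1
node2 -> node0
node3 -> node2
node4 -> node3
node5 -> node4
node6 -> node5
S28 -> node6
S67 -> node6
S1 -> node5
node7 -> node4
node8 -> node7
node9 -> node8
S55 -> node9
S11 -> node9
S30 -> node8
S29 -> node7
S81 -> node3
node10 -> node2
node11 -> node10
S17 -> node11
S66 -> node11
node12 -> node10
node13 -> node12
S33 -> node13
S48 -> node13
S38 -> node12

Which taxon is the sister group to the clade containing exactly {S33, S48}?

The clade containing exactly {S33, S48} attaches to the tree at the node subtending ((S33,S48),S38).
The other lineage descending from that same node — the sister group — is the single tip S38.

S38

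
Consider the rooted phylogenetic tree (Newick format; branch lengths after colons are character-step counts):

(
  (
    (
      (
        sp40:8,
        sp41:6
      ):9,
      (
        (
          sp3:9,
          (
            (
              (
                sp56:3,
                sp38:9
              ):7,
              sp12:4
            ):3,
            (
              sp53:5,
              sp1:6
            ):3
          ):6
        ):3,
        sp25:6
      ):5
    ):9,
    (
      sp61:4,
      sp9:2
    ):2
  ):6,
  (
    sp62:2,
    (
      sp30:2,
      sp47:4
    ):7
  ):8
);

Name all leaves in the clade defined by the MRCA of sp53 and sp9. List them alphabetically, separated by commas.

Tracing sp53: it sits inside (sp53,sp1).
Tracing sp9: it sits inside (sp61,sp9).
The smallest clade enclosing both is (((sp40,sp41),((sp3,(((sp56,sp38),sp12),(sp53,sp1))),sp25)),(sp61,sp9)); the answer is its 11 terminal taxa in alphabetical order.

sp1, sp12, sp25, sp3, sp38, sp40, sp41, sp53, sp56, sp61, sp9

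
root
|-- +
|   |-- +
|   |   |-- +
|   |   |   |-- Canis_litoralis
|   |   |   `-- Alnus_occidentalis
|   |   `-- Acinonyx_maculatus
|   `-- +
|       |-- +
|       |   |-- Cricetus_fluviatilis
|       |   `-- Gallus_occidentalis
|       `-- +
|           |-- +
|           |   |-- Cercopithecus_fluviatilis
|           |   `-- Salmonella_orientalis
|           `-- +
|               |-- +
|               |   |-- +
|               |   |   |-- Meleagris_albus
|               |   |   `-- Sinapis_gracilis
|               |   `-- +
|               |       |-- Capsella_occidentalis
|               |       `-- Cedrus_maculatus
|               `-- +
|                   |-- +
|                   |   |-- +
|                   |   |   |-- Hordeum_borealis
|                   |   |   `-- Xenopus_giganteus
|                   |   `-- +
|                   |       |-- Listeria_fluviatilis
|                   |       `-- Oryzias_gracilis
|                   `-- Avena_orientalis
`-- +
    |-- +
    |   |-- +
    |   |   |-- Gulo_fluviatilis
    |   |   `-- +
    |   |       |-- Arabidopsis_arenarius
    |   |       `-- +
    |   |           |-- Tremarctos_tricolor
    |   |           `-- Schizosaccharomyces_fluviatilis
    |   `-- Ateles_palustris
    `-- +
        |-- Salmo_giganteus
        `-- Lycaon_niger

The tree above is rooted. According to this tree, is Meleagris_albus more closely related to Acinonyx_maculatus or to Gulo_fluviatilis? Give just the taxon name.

The MRCA of Meleagris_albus and Acinonyx_maculatus subtends (((Canis_litoralis,Alnus_occidentalis),Acinonyx_maculatus),((Cricetus_fluviatilis,Gallus_occidentalis),((Cercopithecus_fluviatilis,Salmonella_orientalis),(((Meleagris_albus,Sinapis_gracilis),(Capsella_occidentalis,Cedrus_maculatus)),(((Hordeum_borealis,Xenopus_giganteus),(Listeria_fluviatilis,Oryzias_gracilis)),Avena_orientalis))))) (16 taxa).
The MRCA of Meleagris_albus and Gulo_fluviatilis is the root, subtending the entire tree (23 taxa).
The first is nested inside the second, so Meleagris_albus shares a more recent common ancestor with Acinonyx_maculatus.

Acinonyx_maculatus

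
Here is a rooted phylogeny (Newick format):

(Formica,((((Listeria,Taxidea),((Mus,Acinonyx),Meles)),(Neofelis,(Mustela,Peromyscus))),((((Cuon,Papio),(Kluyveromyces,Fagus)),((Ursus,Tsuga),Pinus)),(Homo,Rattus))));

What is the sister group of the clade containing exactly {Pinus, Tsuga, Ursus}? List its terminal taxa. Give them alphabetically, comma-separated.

Cuon, Fagus, Kluyveromyces, Papio

The clade containing exactly {Pinus, Tsuga, Ursus} attaches to the tree at the node subtending (((Cuon,Papio),(Kluyveromyces,Fagus)),((Ursus,Tsuga),Pinus)).
The other lineage descending from that same node — the sister group — is ((Cuon,Papio),(Kluyveromyces,Fagus)); its 4 tips in alphabetical order are the answer.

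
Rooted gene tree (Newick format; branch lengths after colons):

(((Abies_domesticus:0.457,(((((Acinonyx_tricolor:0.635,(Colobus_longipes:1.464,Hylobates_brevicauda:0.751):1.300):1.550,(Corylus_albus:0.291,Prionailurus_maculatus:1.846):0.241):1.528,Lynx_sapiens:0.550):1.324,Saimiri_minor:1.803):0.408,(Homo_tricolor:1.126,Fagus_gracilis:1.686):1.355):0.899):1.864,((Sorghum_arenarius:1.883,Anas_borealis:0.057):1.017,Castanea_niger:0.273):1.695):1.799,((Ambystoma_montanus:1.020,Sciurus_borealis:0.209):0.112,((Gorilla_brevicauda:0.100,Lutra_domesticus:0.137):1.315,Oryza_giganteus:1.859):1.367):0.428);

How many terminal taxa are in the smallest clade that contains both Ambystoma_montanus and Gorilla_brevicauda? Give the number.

The MRCA of Ambystoma_montanus and Gorilla_brevicauda is the node subtending ((Ambystoma_montanus,Sciurus_borealis),((Gorilla_brevicauda,Lutra_domesticus),Oryza_giganteus)).
That clade contains 5 terminal taxa: Ambystoma_montanus, Gorilla_brevicauda, Lutra_domesticus, Oryza_giganteus, Sciurus_borealis.

5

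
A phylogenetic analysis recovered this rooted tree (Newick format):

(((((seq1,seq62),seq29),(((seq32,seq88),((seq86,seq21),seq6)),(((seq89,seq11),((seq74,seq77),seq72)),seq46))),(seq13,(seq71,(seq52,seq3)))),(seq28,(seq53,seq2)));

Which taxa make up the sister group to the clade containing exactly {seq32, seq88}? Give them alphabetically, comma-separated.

The clade containing exactly {seq32, seq88} attaches to the tree at the node subtending ((seq32,seq88),((seq86,seq21),seq6)).
The other lineage descending from that same node — the sister group — is ((seq86,seq21),seq6); its 3 tips in alphabetical order are the answer.

seq21, seq6, seq86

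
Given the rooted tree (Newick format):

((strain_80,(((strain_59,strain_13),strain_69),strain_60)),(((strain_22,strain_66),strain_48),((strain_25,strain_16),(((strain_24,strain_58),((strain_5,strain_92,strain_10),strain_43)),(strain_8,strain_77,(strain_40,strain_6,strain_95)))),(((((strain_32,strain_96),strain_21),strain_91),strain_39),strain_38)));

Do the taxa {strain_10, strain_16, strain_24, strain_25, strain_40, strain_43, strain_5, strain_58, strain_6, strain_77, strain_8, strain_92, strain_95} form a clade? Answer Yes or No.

The most recent common ancestor of these taxa subtends ((strain_25,strain_16),(((strain_24,strain_58),((strain_5,strain_92,strain_10),strain_43)),(strain_8,strain_77,(strain_40,strain_6,strain_95)))).
That clade has exactly 13 tips — every listed taxon and nothing else — so the group is monophyletic.

Yes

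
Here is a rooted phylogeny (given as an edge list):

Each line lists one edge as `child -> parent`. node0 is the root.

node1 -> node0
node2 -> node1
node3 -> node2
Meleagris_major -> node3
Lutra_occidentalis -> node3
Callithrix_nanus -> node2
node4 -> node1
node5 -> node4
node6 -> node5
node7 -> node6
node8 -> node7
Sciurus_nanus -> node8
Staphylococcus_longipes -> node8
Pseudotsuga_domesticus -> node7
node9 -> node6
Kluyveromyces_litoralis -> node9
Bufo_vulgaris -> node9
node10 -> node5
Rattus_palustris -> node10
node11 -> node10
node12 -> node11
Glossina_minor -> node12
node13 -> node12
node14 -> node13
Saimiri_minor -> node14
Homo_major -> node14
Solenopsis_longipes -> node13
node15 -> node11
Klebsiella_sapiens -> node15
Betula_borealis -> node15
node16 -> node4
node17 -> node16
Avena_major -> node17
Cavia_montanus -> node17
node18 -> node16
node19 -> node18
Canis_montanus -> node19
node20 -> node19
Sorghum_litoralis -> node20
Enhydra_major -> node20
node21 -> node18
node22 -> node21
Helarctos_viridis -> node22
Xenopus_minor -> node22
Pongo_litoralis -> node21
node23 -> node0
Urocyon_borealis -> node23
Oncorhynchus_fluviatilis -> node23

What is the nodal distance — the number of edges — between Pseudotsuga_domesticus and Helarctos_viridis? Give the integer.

The MRCA of Pseudotsuga_domesticus and Helarctos_viridis is the node subtending (((((Sciurus_nanus,Staphylococcus_longipes),Pseudotsuga_domesticus),(Kluyveromyces_litoralis,Bufo_vulgaris)),(Rattus_palustris,((Glossina_minor,((Saimiri_minor,Homo_major),Solenopsis_longipes)),(Klebsiella_sapiens,Betula_borealis)))),((Avena_major,Cavia_montanus),((Canis_montanus,(Sorghum_litoralis,Enhydra_major)),((Helarctos_viridis,Xenopus_minor),Pongo_litoralis)))).
From Pseudotsuga_domesticus up to that node: 4 branches. From Helarctos_viridis up to the same node: 5 branches. Total: 4 + 5 = 9.

9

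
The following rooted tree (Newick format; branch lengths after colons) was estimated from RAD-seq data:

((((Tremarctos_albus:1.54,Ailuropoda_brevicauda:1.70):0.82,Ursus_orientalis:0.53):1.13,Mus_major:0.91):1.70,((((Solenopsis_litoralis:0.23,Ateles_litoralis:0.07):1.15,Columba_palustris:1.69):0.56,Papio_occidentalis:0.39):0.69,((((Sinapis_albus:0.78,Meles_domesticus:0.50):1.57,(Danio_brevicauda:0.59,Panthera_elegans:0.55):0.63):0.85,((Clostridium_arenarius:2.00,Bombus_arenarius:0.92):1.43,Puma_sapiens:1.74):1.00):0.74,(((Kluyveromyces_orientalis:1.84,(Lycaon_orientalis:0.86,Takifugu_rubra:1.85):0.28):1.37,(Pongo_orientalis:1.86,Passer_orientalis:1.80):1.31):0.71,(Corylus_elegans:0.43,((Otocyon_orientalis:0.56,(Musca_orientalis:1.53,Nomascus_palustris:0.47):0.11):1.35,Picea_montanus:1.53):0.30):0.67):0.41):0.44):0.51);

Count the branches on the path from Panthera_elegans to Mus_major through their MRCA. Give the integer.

The MRCA of Panthera_elegans and Mus_major is the root of the tree.
From Panthera_elegans up to that node: 6 branches. From Mus_major up to the same node: 2 branches. Total: 6 + 2 = 8.

8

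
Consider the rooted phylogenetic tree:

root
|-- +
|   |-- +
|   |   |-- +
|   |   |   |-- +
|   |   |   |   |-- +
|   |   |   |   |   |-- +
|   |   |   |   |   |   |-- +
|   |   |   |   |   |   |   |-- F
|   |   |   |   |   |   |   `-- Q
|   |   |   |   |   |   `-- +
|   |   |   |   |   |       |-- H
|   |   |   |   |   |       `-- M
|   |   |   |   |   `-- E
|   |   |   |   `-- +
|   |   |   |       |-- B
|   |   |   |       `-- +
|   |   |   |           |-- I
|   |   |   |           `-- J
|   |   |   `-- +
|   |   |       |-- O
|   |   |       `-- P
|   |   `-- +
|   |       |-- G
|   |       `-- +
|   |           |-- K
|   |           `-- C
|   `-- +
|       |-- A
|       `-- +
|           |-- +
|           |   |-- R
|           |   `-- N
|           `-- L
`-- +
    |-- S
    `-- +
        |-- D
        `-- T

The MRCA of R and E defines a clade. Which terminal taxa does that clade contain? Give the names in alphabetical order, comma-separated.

A, B, C, E, F, G, H, I, J, K, L, M, N, O, P, Q, R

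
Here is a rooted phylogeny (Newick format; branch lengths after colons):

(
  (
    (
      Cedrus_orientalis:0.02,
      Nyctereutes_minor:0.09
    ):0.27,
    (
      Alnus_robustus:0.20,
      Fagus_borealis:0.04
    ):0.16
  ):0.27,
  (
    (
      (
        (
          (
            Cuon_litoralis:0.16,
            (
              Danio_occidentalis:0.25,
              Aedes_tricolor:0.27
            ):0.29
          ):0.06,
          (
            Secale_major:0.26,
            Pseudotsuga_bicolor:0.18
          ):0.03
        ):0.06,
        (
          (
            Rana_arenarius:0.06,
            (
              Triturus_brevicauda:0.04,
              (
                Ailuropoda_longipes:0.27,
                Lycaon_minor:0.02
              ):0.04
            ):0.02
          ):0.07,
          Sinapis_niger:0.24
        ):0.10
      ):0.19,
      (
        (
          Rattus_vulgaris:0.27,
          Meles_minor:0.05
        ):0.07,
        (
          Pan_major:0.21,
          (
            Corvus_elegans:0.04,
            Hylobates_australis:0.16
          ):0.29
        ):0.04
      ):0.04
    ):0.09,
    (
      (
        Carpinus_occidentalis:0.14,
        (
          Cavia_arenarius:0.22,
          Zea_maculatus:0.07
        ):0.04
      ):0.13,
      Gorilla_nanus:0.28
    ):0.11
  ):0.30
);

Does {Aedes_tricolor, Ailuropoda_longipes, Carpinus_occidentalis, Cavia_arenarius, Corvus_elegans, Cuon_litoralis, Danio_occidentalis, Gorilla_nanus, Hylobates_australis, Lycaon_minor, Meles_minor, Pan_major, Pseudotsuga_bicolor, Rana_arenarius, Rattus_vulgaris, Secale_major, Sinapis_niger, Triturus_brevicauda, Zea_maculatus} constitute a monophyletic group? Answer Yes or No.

Yes

The most recent common ancestor of these taxa subtends (((((Cuon_litoralis,(Danio_occidentalis,Aedes_tricolor)),(Secale_major,Pseudotsuga_bicolor)),((Rana_arenarius,(Triturus_brevicauda,(Ailuropoda_longipes,Lycaon_minor))),Sinapis_niger)),((Rattus_vulgaris,Meles_minor),(Pan_major,(Corvus_elegans,Hylobates_australis)))),((Carpinus_occidentalis,(Cavia_arenarius,Zea_maculatus)),Gorilla_nanus)).
That clade has exactly 19 tips — every listed taxon and nothing else — so the group is monophyletic.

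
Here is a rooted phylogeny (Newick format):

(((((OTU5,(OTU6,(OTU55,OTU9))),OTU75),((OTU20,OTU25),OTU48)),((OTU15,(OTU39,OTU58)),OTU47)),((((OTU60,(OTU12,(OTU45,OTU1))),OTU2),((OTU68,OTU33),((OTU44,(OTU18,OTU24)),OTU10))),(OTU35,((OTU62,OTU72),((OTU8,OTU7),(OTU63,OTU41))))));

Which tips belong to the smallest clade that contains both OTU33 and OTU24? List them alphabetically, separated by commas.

OTU10, OTU18, OTU24, OTU33, OTU44, OTU68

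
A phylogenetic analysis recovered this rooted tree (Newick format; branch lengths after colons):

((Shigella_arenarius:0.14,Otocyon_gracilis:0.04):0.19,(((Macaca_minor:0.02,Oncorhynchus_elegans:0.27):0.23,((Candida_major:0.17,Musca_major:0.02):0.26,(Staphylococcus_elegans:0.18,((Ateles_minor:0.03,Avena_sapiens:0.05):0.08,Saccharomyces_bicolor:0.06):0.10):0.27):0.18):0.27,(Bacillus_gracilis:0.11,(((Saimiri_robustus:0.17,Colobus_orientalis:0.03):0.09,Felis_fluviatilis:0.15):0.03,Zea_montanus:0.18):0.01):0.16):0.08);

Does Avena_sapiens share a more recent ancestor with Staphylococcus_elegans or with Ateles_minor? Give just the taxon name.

The MRCA of Avena_sapiens and Ateles_minor subtends (Ateles_minor,Avena_sapiens) (2 taxa).
The MRCA of Avena_sapiens and Staphylococcus_elegans subtends (Staphylococcus_elegans,((Ateles_minor,Avena_sapiens),Saccharomyces_bicolor)) (4 taxa).
The first is nested inside the second, so Avena_sapiens shares a more recent common ancestor with Ateles_minor.

Ateles_minor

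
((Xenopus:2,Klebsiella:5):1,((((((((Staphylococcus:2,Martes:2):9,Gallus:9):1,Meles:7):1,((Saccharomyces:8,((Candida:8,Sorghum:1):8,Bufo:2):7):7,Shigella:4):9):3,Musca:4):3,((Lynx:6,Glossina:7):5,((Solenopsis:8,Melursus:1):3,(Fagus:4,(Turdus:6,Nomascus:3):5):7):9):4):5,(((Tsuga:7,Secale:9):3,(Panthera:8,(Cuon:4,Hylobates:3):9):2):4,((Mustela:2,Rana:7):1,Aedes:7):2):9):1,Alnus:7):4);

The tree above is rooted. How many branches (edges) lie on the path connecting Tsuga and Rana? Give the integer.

The MRCA of Tsuga and Rana is the node subtending (((Tsuga,Secale),(Panthera,(Cuon,Hylobates))),((Mustela,Rana),Aedes)).
From Tsuga up to that node: 3 branches. From Rana up to the same node: 3 branches. Total: 3 + 3 = 6.

6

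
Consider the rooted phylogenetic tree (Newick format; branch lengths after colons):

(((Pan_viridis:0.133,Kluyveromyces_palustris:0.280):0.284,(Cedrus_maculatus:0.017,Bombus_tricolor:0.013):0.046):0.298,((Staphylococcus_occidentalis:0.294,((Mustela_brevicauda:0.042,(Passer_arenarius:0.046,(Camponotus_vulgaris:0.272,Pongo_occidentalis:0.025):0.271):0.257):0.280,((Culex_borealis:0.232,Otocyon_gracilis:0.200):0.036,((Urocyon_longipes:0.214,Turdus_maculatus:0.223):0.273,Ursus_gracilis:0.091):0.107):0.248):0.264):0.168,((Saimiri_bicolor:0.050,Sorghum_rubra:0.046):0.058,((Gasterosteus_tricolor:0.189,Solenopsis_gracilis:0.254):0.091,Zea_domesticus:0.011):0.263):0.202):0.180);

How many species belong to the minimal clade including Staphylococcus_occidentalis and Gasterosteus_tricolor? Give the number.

The MRCA of Staphylococcus_occidentalis and Gasterosteus_tricolor is the node subtending ((Staphylococcus_occidentalis,((Mustela_brevicauda,(Passer_arenarius,(Camponotus_vulgaris,Pongo_occidentalis))),((Culex_borealis,Otocyon_gracilis),((Urocyon_longipes,Turdus_maculatus),Ursus_gracilis)))),((Saimiri_bicolor,Sorghum_rubra),((Gasterosteus_tricolor,Solenopsis_gracilis),Zea_domesticus))).
That clade contains 15 terminal taxa: Camponotus_vulgaris, Culex_borealis, Gasterosteus_tricolor, Mustela_brevicauda, Otocyon_gracilis, Passer_arenarius, Pongo_occidentalis, Saimiri_bicolor, Solenopsis_gracilis, Sorghum_rubra, Staphylococcus_occidentalis, Turdus_maculatus, Urocyon_longipes, Ursus_gracilis, Zea_domesticus.

15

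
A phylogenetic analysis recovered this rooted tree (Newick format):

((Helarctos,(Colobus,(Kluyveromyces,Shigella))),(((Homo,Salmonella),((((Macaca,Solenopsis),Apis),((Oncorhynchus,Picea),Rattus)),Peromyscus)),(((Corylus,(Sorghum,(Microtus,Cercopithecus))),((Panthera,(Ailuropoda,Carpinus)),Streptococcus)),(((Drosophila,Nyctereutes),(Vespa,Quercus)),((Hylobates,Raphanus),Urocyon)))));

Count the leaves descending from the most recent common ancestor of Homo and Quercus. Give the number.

24

The MRCA of Homo and Quercus is the node subtending (((Homo,Salmonella),((((Macaca,Solenopsis),Apis),((Oncorhynchus,Picea),Rattus)),Peromyscus)),(((Corylus,(Sorghum,(Microtus,Cercopithecus))),((Panthera,(Ailuropoda,Carpinus)),Streptococcus)),(((Drosophila,Nyctereutes),(Vespa,Quercus)),((Hylobates,Raphanus),Urocyon)))).
That clade contains 24 terminal taxa: Ailuropoda, Apis, Carpinus, Cercopithecus, Corylus, Drosophila, Homo, Hylobates, Macaca, Microtus, Nyctereutes, Oncorhynchus, Panthera, Peromyscus, Picea, Quercus, Raphanus, Rattus, Salmonella, Solenopsis, Sorghum, Streptococcus, Urocyon, Vespa.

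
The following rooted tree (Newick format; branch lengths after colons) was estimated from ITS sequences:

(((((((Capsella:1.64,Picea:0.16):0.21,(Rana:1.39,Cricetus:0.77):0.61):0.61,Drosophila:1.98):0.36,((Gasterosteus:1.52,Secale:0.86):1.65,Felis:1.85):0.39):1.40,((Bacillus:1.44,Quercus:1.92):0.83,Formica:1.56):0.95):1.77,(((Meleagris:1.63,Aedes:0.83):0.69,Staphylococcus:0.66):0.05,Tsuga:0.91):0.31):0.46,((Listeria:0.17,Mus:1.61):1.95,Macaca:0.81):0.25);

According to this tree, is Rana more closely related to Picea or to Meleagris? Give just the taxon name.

The MRCA of Rana and Picea subtends ((Capsella,Picea),(Rana,Cricetus)) (4 taxa).
The MRCA of Rana and Meleagris subtends ((((((Capsella,Picea),(Rana,Cricetus)),Drosophila),((Gasterosteus,Secale),Felis)),((Bacillus,Quercus),Formica)),(((Meleagris,Aedes),Staphylococcus),Tsuga)) (15 taxa).
The first is nested inside the second, so Rana shares a more recent common ancestor with Picea.

Picea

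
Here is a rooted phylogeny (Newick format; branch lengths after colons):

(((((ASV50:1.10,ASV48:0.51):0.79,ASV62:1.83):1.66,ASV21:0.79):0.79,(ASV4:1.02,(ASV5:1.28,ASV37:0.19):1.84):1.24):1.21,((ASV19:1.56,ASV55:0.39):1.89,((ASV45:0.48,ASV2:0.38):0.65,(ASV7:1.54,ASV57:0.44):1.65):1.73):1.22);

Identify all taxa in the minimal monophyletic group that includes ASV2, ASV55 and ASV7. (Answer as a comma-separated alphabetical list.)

ASV19, ASV2, ASV45, ASV55, ASV57, ASV7

Tracing ASV2: it sits inside (ASV45,ASV2).
Tracing ASV55: it sits inside (ASV19,ASV55).
Tracing ASV7: it sits inside (ASV7,ASV57).
The smallest clade enclosing all 3 is ((ASV19,ASV55),((ASV45,ASV2),(ASV7,ASV57))); the answer is its 6 terminal taxa in alphabetical order.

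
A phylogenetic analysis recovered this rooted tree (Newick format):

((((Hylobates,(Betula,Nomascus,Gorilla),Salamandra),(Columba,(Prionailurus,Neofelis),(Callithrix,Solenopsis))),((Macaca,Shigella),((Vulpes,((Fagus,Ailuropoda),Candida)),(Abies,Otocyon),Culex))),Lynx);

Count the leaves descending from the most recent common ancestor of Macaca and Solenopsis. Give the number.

19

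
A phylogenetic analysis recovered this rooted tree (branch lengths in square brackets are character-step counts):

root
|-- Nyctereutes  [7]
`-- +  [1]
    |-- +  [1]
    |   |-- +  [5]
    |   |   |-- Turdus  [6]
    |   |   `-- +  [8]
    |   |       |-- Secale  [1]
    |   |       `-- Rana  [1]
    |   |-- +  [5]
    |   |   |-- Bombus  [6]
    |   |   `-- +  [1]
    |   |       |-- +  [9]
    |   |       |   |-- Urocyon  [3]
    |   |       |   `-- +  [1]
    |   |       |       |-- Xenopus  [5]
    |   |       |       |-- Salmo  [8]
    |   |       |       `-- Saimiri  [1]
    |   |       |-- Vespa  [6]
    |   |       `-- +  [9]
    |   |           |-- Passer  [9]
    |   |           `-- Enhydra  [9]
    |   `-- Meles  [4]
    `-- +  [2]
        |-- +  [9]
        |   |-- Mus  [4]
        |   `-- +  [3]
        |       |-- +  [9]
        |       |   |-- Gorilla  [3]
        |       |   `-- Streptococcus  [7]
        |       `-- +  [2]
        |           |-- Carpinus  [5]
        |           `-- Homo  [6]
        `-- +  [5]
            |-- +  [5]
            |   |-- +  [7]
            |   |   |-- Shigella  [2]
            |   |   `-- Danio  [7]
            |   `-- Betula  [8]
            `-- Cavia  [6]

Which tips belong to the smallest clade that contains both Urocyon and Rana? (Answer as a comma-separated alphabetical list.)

Bombus, Enhydra, Meles, Passer, Rana, Saimiri, Salmo, Secale, Turdus, Urocyon, Vespa, Xenopus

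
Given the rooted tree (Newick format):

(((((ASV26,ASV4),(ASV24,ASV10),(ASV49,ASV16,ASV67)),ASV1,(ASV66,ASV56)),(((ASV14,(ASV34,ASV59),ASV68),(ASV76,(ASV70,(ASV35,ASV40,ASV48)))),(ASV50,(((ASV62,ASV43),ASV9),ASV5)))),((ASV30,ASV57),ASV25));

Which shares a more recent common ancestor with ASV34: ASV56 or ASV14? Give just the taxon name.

The MRCA of ASV34 and ASV14 subtends (ASV14,(ASV34,ASV59),ASV68) (4 taxa).
The MRCA of ASV34 and ASV56 subtends ((((ASV26,ASV4),(ASV24,ASV10),(ASV49,ASV16,ASV67)),ASV1,(ASV66,ASV56)),(((ASV14,(ASV34,ASV59),ASV68),(ASV76,(ASV70,(ASV35,ASV40,ASV48)))),(ASV50,(((ASV62,ASV43),ASV9),ASV5)))) (24 taxa).
The first is nested inside the second, so ASV34 shares a more recent common ancestor with ASV14.

ASV14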